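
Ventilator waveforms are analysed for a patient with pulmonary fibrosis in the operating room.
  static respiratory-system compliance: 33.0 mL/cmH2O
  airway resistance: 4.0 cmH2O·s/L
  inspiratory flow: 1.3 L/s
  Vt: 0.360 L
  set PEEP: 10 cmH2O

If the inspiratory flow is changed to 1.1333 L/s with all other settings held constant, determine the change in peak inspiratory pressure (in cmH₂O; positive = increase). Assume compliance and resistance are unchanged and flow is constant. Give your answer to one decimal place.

-0.7

PIP = Vt/C + R·V̇ + PEEP (constant-flow equation of motion).
Only the resistive term changes: ΔPIP = R × ΔV̇ = 4.0 × (1.1333 − 1.3) = 4.0 × -0.1667 = -0.6668 cmH2O.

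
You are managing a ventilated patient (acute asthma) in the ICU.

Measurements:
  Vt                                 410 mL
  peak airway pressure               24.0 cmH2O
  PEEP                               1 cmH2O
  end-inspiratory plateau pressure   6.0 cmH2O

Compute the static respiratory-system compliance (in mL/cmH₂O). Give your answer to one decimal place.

82.0

Cstat = Vt / (Pplat − PEEP) = 410 / (6.0 − 1) = 410 / 5.0 = 82.0 mL/cmH2O.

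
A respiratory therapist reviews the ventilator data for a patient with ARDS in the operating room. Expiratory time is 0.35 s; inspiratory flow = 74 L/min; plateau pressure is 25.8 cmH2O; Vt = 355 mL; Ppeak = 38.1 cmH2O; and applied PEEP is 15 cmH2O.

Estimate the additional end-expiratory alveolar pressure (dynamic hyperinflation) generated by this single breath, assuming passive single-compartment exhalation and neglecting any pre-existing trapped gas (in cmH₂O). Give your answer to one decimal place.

3.7

Flow: 74 L/min ÷ 60 = 1.2333 L/s.
R = (PIP − Pplat)/V̇ = (38.1 − 25.8) / 1.2333 = 12.3/1.2333 = 9.973 cmH2O·s/L.
C = Vt/(Pplat − PEEP) = 355.0 / (25.8 − 15) = 355.0/10.8 = 32.87 mL/cmH2O.
τ = R × C = 9.973 × 0.03287 L/cmH2O = 0.3278 s.
Fraction remaining = e^(−Te/τ) = e^(−0.35/0.3278) = 0.3438; trapped volume = 355.0 × 0.3438 = 122.05 mL.
Additional alveolar pressure from trapping ≈ V_trapped / C = 122.05 / 32.87 = 3.713 cmH2O.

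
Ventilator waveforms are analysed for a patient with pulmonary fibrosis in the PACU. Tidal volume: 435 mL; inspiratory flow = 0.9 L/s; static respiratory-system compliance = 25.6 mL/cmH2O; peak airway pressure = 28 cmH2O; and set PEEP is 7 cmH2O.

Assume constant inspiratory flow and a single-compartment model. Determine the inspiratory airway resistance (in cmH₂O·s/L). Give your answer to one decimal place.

4.5

Equation of motion (constant flow): PIP = Vt/C + R·V̇ + PEEP.
R·V̇ = PIP − Vt/C − PEEP = 28 − 435/25.6 − 7 = 28 − 16.992 − 7 = 4.008 cmH2O.
R = 4.008 / 0.9 = 4.453 cmH2O·s/L.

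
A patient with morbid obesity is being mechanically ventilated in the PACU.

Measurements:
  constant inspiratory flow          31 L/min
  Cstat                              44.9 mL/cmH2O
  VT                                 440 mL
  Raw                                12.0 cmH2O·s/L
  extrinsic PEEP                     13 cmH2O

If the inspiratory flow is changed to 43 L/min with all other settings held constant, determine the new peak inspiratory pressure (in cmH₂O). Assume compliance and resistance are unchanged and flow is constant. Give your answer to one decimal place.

31.4

Flow: 31 L/min ÷ 60 = 0.5167 L/s.
New flow: 43 L/min ÷ 60 = 0.7167 L/s.
PIP = Vt/C + R·V̇ + PEEP (constant-flow equation of motion).
Only the resistive term changes: ΔPIP = R × ΔV̇ = 12.0 × (0.7167 − 0.5167) = 12.0 × 0.2 = 2.4 cmH2O.
Original PIP = 440/44.9 + 12.0×0.5167 + 13 = 29.0 cmH2O; new PIP = 29.0 + (2.4) = 31.4 cmH2O.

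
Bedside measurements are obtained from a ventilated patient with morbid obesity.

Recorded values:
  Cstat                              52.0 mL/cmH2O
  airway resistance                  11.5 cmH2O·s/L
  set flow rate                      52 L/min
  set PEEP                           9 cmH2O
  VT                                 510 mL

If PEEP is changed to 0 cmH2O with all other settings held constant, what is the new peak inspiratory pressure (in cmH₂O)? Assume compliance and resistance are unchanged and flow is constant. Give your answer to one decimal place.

19.8

Flow: 52 L/min ÷ 60 = 0.8667 L/s.
PIP = Vt/C + R·V̇ + PEEP (constant-flow equation of motion).
Only the baseline term changes: ΔPIP = ΔPEEP = 0 − 9 = -9.0 cmH2O.
Original PIP = 510/52.0 + 11.5×0.8667 + 9 = 28.775 cmH2O; new PIP = 28.775 + (-9.0) = 19.775 cmH2O.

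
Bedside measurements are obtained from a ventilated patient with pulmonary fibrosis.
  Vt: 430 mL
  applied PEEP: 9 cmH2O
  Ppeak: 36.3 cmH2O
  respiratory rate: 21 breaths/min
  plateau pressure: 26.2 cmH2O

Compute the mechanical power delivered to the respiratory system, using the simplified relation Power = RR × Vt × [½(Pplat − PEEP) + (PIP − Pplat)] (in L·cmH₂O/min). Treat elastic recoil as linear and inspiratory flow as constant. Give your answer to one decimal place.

168.9

Per-breath work = Vt × [½(Pplat−PEEP) + (PIP−Pplat)] = 0.430 × [0.5×17.2 + 10.1] = 0.430 × 18.7 = 8.041 L·cmH2O.
Power = 21 × 8.041 = 168.86 L·cmH2O/min.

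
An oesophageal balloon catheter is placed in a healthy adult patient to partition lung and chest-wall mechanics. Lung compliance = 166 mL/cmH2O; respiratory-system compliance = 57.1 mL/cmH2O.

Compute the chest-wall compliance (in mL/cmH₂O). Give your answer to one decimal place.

1/Ccw = 1/Crs − 1/CL.
1/Ccw = 1/57.1 − 1/166 = 0.01149.
Ccw = 87.032 mL/cmH2O.

87.0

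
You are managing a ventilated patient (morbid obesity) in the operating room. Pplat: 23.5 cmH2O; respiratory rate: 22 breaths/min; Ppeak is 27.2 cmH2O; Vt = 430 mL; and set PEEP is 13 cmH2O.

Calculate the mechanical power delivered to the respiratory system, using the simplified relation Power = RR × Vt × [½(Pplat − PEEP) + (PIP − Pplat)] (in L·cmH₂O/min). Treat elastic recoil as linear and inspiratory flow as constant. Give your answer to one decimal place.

Per-breath work = Vt × [½(Pplat−PEEP) + (PIP−Pplat)] = 0.430 × [0.5×10.5 + 3.7] = 0.430 × 8.95 = 3.849 L·cmH2O.
Power = 22 × 3.849 = 84.678 L·cmH2O/min.

84.7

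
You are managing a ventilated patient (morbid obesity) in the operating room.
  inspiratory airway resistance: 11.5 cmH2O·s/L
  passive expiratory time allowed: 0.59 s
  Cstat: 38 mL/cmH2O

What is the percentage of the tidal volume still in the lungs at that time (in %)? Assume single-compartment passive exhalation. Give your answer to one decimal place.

25.9

τ = R × C = 11.5 × 38 mL/cmH2O = 11.5 × 0.038 L/cmH2O = 0.437 s.
Passive exhalation: V(t)/V₀ = e^(−t/τ) = e^(−0.59/0.437) = 0.2592.
Fraction remaining = 0.2592 → 25.92%.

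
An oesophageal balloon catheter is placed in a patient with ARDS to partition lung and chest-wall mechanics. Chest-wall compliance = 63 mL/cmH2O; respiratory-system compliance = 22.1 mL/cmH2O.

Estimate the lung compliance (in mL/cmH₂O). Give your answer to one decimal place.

1/CL = 1/Crs − 1/Ccw.
1/CL = 1/22.1 − 1/63 = 0.02938.
CL = 34.037 mL/cmH2O.

34.0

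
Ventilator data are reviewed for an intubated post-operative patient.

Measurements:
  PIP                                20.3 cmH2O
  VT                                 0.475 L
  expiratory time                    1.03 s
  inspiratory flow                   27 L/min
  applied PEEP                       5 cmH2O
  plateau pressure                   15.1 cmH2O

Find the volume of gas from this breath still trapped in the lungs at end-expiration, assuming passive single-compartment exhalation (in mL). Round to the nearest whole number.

Flow: 27 L/min ÷ 60 = 0.45 L/s.
R = (PIP − Pplat)/V̇ = (20.3 − 15.1) / 0.45 = 5.2/0.45 = 11.556 cmH2O·s/L.
C = Vt/(Pplat − PEEP) = 475.0 / (15.1 − 5) = 475.0/10.1 = 47.03 mL/cmH2O.
τ = R × C = 11.556 × 0.04703 L/cmH2O = 0.5435 s.
Fraction remaining = e^(−Te/τ) = e^(−1.03/0.5435) = 0.1503.
Trapped volume = 475.0 × 0.1503 = 71.393 mL.

71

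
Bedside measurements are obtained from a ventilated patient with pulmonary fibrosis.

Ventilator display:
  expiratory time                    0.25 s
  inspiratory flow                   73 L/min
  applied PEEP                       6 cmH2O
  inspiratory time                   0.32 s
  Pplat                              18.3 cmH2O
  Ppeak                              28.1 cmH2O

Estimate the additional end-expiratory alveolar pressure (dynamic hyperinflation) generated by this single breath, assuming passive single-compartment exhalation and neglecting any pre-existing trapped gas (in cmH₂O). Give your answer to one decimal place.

4.6

Flow: 73 L/min ÷ 60 = 1.2167 L/s.
Vt = flow × Ti = 1.2167 L/s × 0.32 s × 1000 mL/L = 389.34 mL.
R = (PIP − Pplat)/V̇ = (28.1 − 18.3) / 1.2167 = 9.8/1.2167 = 8.055 cmH2O·s/L.
C = Vt/(Pplat − PEEP) = 389.34 / (18.3 − 6) = 389.34/12.3 = 31.654 mL/cmH2O.
τ = R × C = 8.055 × 0.03165 L/cmH2O = 0.2549 s.
Fraction remaining = e^(−Te/τ) = e^(−0.25/0.2549) = 0.375; trapped volume = 389.34 × 0.375 = 146.0 mL.
Additional alveolar pressure from trapping ≈ V_trapped / C = 146.0 / 31.654 = 4.612 cmH2O.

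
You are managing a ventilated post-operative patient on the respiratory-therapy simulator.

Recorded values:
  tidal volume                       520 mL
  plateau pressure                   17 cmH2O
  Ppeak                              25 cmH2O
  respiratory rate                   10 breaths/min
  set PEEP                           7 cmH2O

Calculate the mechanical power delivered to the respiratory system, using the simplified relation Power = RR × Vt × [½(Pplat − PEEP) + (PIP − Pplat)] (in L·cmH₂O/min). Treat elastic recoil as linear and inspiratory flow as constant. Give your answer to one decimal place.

67.6

Per-breath work = Vt × [½(Pplat−PEEP) + (PIP−Pplat)] = 0.520 × [0.5×10.0 + 8.0] = 0.520 × 13.0 = 6.76 L·cmH2O.
Power = 10 × 6.76 = 67.6 L·cmH2O/min.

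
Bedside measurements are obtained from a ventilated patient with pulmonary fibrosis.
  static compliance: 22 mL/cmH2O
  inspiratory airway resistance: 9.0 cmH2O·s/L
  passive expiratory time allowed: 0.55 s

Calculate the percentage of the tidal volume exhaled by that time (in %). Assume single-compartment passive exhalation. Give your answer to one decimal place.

τ = R × C = 9.0 × 22 mL/cmH2O = 9.0 × 0.022 L/cmH2O = 0.198 s.
Passive exhalation: V(t)/V₀ = e^(−t/τ) = e^(−0.55/0.198) = 0.06218.
Fraction exhaled = 1 − 0.06218 = 0.9378 → 93.78%.

93.8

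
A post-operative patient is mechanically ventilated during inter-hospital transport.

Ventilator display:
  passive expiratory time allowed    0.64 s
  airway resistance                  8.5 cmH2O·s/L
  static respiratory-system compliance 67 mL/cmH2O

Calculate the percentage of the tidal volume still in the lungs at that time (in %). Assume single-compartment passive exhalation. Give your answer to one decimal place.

32.5

τ = R × C = 8.5 × 67 mL/cmH2O = 8.5 × 0.067 L/cmH2O = 0.5695 s.
Passive exhalation: V(t)/V₀ = e^(−t/τ) = e^(−0.64/0.5695) = 0.325.
Fraction remaining = 0.325 → 32.5%.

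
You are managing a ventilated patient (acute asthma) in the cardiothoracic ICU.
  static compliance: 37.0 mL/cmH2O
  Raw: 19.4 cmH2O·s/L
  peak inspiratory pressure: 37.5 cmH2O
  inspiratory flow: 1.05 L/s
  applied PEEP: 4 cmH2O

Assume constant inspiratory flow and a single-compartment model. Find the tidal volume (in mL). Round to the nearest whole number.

Equation of motion (constant flow): PIP = Vt/C + R·V̇ + PEEP.
Vt/C = PIP − R·V̇ − PEEP = 37.5 − 20.37 − 4 = 13.13 cmH2O.
Vt = C × 13.13 = 37.0 × 13.13 = 485.81 mL.

486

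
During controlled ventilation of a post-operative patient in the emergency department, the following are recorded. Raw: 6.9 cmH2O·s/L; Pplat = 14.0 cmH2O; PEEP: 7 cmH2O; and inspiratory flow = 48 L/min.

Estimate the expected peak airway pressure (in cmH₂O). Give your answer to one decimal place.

Flow: 48 L/min ÷ 60 = 0.8 L/s.
PIP = Pplat + Raw × flow = 14.0 + 6.9 × 0.8 = 14.0 + 5.52 = 19.52 cmH2O.

19.5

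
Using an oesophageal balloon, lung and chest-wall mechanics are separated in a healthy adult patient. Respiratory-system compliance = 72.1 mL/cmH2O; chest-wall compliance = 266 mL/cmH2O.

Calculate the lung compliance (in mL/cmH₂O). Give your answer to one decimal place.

1/CL = 1/Crs − 1/Ccw.
1/CL = 1/72.1 − 1/266 = 0.01011.
CL = 98.912 mL/cmH2O.

98.9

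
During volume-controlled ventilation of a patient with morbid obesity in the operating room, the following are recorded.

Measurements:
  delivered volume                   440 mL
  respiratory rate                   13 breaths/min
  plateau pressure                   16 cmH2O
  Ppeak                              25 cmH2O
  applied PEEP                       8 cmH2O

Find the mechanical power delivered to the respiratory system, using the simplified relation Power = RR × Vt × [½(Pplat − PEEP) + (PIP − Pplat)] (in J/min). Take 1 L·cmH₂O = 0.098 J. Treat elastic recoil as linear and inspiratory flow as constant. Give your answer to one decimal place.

Per-breath work = Vt × [½(Pplat−PEEP) + (PIP−Pplat)] = 0.440 × [0.5×8.0 + 9.0] = 0.440 × 13.0 = 5.72 L·cmH2O.
Power = 13 × 5.72 = 74.36 L·cmH2O/min.
× 0.098 J/(L·cmH2O) → 7.287 J/min.

7.3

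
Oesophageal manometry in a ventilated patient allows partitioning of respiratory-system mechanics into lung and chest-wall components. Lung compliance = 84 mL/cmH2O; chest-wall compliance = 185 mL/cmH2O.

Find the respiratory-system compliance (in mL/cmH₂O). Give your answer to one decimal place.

57.8

Lung and chest wall are elastances in series: 1/Crs = 1/CL + 1/Ccw.
1/Crs = 1/84 + 1/185 = 0.01731.
Crs = 57.77 mL/cmH2O.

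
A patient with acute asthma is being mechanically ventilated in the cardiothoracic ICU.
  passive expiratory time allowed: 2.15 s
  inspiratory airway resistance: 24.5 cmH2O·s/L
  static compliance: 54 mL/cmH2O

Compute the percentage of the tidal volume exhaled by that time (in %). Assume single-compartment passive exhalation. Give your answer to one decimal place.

τ = R × C = 24.5 × 54 mL/cmH2O = 24.5 × 0.054 L/cmH2O = 1.323 s.
Passive exhalation: V(t)/V₀ = e^(−t/τ) = e^(−2.15/1.323) = 0.1969.
Fraction exhaled = 1 − 0.1969 = 0.8031 → 80.31%.

80.3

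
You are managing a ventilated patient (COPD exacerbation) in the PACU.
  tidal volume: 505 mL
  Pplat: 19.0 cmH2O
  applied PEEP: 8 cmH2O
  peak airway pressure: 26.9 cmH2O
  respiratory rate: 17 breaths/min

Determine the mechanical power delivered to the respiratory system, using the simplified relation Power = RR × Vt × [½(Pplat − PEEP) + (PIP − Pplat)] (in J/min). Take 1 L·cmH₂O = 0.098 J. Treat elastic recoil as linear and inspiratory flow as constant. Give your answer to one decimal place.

Per-breath work = Vt × [½(Pplat−PEEP) + (PIP−Pplat)] = 0.505 × [0.5×11.0 + 7.9] = 0.505 × 13.4 = 6.767 L·cmH2O.
Power = 17 × 6.767 = 115.04 L·cmH2O/min.
× 0.098 J/(L·cmH2O) → 11.274 J/min.

11.3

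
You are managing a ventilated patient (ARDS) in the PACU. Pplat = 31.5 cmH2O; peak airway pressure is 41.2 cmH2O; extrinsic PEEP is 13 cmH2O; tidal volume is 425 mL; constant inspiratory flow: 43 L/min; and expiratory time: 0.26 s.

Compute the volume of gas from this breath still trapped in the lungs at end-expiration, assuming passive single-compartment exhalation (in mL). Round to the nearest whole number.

Flow: 43 L/min ÷ 60 = 0.7167 L/s.
R = (PIP − Pplat)/V̇ = (41.2 − 31.5) / 0.7167 = 9.7/0.7167 = 13.534 cmH2O·s/L.
C = Vt/(Pplat − PEEP) = 425.0 / (31.5 − 13) = 425.0/18.5 = 22.973 mL/cmH2O.
τ = R × C = 13.534 × 0.02297 L/cmH2O = 0.3109 s.
Fraction remaining = e^(−Te/τ) = e^(−0.26/0.3109) = 0.4333.
Trapped volume = 425.0 × 0.4333 = 184.15 mL.

184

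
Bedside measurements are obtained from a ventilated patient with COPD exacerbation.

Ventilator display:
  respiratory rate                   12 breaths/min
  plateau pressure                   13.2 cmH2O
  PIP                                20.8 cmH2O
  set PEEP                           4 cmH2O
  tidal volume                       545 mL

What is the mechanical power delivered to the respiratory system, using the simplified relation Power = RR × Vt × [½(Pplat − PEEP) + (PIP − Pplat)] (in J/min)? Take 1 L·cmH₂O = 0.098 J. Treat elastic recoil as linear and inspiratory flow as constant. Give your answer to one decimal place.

Per-breath work = Vt × [½(Pplat−PEEP) + (PIP−Pplat)] = 0.545 × [0.5×9.2 + 7.6] = 0.545 × 12.2 = 6.649 L·cmH2O.
Power = 12 × 6.649 = 79.788 L·cmH2O/min.
× 0.098 J/(L·cmH2O) → 7.819 J/min.

7.8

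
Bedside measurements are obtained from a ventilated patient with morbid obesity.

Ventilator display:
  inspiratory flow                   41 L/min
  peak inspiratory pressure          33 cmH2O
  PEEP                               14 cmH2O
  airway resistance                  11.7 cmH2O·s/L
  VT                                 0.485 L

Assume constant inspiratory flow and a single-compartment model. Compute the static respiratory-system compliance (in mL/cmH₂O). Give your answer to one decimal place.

44.1

Flow: 41 L/min ÷ 60 = 0.6833 L/s.
Equation of motion (constant flow): PIP = Vt/C + R·V̇ + PEEP.
Vt/C = PIP − R·V̇ − PEEP = 33 − 11.7×0.6833 − 14 = 33 − 7.995 − 14 = 11.005 cmH2O.
C = Vt / 11.005 = 485 / 11.005 = 44.071 mL/cmH2O.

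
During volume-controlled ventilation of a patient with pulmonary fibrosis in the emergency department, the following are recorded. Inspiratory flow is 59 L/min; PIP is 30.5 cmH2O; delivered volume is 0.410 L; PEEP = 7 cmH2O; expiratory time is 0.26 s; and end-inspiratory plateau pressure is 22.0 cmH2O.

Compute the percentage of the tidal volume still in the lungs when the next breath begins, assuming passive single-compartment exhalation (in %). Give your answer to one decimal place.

Flow: 59 L/min ÷ 60 = 0.9833 L/s.
R = (PIP − Pplat)/V̇ = (30.5 − 22.0) / 0.9833 = 8.5/0.9833 = 8.644 cmH2O·s/L.
C = Vt/(Pplat − PEEP) = 410.0 / (22.0 − 7) = 410.0/15.0 = 27.333 mL/cmH2O.
τ = R × C = 8.644 × 0.02733 L/cmH2O = 0.2362 s.
Fraction remaining at end-expiration = e^(−Te/τ) = e^(−0.26/0.2362) = 0.3326 → 33.26%.

33.3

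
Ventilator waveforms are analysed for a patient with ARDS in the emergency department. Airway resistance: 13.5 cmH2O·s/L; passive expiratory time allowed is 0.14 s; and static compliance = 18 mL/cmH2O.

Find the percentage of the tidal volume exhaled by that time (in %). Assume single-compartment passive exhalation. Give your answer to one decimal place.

τ = R × C = 13.5 × 18 mL/cmH2O = 13.5 × 0.018 L/cmH2O = 0.243 s.
Passive exhalation: V(t)/V₀ = e^(−t/τ) = e^(−0.14/0.243) = 0.5621.
Fraction exhaled = 1 − 0.5621 = 0.4379 → 43.79%.

43.8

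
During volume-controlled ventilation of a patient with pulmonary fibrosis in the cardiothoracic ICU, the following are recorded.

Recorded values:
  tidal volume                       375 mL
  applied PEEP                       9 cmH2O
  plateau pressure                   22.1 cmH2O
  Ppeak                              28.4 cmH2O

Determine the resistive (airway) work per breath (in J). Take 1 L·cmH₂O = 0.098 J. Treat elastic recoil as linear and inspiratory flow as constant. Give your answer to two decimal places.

With constant inspiratory flow the resistive pressure is constant at PIP − Pplat = 28.4 − 22.1 = 6.3 cmH2O, so resistive work = 6.3 × 0.375 = 2.363 L·cmH2O.
× 0.098 J/(L·cmH2O) → 0.2316 J.

0.23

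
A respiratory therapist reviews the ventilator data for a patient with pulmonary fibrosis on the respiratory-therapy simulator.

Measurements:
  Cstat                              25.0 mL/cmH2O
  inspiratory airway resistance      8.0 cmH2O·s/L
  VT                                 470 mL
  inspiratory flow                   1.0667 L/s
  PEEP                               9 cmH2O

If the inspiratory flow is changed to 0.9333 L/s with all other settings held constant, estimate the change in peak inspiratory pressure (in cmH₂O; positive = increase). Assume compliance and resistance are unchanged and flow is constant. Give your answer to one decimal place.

PIP = Vt/C + R·V̇ + PEEP (constant-flow equation of motion).
Only the resistive term changes: ΔPIP = R × ΔV̇ = 8.0 × (0.9333 − 1.0667) = 8.0 × -0.1334 = -1.067 cmH2O.

-1.1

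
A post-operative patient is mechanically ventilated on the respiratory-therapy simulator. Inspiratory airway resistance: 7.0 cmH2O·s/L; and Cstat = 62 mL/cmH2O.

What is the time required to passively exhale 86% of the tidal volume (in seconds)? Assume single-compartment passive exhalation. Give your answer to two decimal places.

0.85

τ = R × C = 7.0 × 62 mL/cmH2O = 7.0 × 0.062 L/cmH2O = 0.434 s.
Exhaled fraction f = 1 − e^(−t/τ) → t = −τ·ln(1 − f) = −0.434·ln(0.14) = 0.8533 s.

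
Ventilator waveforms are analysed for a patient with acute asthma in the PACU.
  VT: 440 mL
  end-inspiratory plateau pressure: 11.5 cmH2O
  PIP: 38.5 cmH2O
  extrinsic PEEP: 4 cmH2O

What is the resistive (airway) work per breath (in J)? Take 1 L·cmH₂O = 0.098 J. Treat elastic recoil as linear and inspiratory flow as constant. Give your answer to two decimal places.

With constant inspiratory flow the resistive pressure is constant at PIP − Pplat = 38.5 − 11.5 = 27.0 cmH2O, so resistive work = 27.0 × 0.440 = 11.88 L·cmH2O.
× 0.098 J/(L·cmH2O) → 1.164 J.

1.16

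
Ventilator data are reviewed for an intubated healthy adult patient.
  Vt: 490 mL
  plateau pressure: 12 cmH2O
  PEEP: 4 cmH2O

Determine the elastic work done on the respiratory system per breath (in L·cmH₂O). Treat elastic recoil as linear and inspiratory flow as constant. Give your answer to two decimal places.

1.96

Elastic work ≈ ½ × (Pplat − PEEP) × Vt = 0.5 × (12 − 4) × 0.490 L = 0.5 × 8.0 × 0.490 = 1.96 L·cmH2O.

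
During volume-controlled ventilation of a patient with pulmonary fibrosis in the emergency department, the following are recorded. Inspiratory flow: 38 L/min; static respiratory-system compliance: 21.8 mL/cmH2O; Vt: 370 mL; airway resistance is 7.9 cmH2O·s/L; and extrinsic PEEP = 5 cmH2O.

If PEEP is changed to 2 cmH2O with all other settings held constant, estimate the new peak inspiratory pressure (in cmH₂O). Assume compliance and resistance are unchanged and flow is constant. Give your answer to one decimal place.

24.0

Flow: 38 L/min ÷ 60 = 0.6333 L/s.
PIP = Vt/C + R·V̇ + PEEP (constant-flow equation of motion).
Only the baseline term changes: ΔPIP = ΔPEEP = 2 − 5 = -3.0 cmH2O.
Original PIP = 370/21.8 + 7.9×0.6333 + 5 = 26.976 cmH2O; new PIP = 26.976 + (-3.0) = 23.976 cmH2O.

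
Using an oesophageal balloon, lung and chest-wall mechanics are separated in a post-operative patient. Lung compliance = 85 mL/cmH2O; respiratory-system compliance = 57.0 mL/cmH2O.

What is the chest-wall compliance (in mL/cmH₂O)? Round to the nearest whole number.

1/Ccw = 1/Crs − 1/CL.
1/Ccw = 1/57.0 − 1/85 = 0.005779.
Ccw = 173.04 mL/cmH2O.

173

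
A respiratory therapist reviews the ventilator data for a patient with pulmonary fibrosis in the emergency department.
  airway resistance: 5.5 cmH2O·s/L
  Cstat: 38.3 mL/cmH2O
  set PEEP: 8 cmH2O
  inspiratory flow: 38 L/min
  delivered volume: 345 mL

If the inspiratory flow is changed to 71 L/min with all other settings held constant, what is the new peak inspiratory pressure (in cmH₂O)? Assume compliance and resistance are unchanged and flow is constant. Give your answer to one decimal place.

23.5

Flow: 38 L/min ÷ 60 = 0.6333 L/s.
New flow: 71 L/min ÷ 60 = 1.1833 L/s.
PIP = Vt/C + R·V̇ + PEEP (constant-flow equation of motion).
Only the resistive term changes: ΔPIP = R × ΔV̇ = 5.5 × (1.1833 − 0.6333) = 5.5 × 0.55 = 3.025 cmH2O.
Original PIP = 345/38.3 + 5.5×0.6333 + 8 = 20.491 cmH2O; new PIP = 20.491 + (3.025) = 23.516 cmH2O.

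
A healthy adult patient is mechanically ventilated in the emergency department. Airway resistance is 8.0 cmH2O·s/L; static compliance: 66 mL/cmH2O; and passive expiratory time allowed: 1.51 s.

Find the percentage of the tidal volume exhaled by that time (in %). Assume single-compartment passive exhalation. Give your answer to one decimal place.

94.3

τ = R × C = 8.0 × 66 mL/cmH2O = 8.0 × 0.066 L/cmH2O = 0.528 s.
Passive exhalation: V(t)/V₀ = e^(−t/τ) = e^(−1.51/0.528) = 0.05728.
Fraction exhaled = 1 − 0.05728 = 0.9427 → 94.27%.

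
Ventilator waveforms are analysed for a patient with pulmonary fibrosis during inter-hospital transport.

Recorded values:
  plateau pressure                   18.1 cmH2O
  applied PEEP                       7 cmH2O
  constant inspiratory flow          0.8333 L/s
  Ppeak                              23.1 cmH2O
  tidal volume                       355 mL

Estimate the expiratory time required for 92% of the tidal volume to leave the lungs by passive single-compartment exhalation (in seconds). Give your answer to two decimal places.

0.48

R = (PIP − Pplat)/V̇ = (23.1 − 18.1) / 0.8333 = 5.0/0.8333 = 6.0 cmH2O·s/L.
C = Vt/(Pplat − PEEP) = 355.0 / (18.1 − 7) = 355.0/11.1 = 31.982 mL/cmH2O.
τ = R × C = 6.0 × 0.03198 L/cmH2O = 0.1919 s.
t = −τ·ln(1 − 0.92) = −0.1919·ln(0.08) = 0.4847 s.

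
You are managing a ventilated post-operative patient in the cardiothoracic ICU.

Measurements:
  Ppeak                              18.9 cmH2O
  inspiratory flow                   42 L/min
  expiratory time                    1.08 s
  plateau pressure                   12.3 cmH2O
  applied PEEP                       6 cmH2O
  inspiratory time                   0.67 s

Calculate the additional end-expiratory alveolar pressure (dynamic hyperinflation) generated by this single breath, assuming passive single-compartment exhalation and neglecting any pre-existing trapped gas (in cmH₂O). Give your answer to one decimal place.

1.4

Flow: 42 L/min ÷ 60 = 0.7 L/s.
Vt = flow × Ti = 0.7 L/s × 0.67 s × 1000 mL/L = 469.0 mL.
R = (PIP − Pplat)/V̇ = (18.9 − 12.3) / 0.7 = 6.6/0.7 = 9.429 cmH2O·s/L.
C = Vt/(Pplat − PEEP) = 469.0 / (12.3 − 6) = 469.0/6.3 = 74.444 mL/cmH2O.
τ = R × C = 9.429 × 0.07444 L/cmH2O = 0.7019 s.
Fraction remaining = e^(−Te/τ) = e^(−1.08/0.7019) = 0.2147; trapped volume = 469.0 × 0.2147 = 100.69 mL.
Additional alveolar pressure from trapping ≈ V_trapped / C = 100.69 / 74.444 = 1.353 cmH2O.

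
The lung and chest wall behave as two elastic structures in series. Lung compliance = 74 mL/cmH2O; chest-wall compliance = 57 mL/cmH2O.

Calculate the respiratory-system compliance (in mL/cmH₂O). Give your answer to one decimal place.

Lung and chest wall are elastances in series: 1/Crs = 1/CL + 1/Ccw.
1/Crs = 1/74 + 1/57 = 0.03106.
Crs = 32.196 mL/cmH2O.

32.2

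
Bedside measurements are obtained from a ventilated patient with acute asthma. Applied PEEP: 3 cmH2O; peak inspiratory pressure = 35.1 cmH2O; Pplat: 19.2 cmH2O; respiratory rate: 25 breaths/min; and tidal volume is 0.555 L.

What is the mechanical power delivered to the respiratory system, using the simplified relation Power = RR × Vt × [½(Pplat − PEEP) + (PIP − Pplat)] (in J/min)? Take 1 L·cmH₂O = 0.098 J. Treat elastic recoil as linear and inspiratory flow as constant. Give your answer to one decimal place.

32.6

Per-breath work = Vt × [½(Pplat−PEEP) + (PIP−Pplat)] = 0.555 × [0.5×16.2 + 15.9] = 0.555 × 24.0 = 13.32 L·cmH2O.
Power = 25 × 13.32 = 333.0 L·cmH2O/min.
× 0.098 J/(L·cmH2O) → 32.634 J/min.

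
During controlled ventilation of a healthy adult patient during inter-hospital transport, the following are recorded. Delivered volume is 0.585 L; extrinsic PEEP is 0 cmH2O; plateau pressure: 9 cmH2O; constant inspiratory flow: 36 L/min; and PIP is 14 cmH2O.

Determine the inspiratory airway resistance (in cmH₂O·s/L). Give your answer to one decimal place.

8.3

Flow: 36 L/min ÷ 60 = 0.6 L/s.
Raw = (PIP − Pplat) / flow = (14 − 9) / 0.6 = 5.0 / 0.6 = 8.333 cmH2O·s/L.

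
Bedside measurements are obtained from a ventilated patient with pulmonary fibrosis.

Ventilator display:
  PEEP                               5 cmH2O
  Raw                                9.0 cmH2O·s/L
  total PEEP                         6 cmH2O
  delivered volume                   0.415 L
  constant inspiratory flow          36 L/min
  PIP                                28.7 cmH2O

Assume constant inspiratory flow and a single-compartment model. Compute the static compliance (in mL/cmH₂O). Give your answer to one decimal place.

Flow: 36 L/min ÷ 60 = 0.6 L/s.
Total PEEP = 6 cmH2O (set 5 + intrinsic 1); this is the baseline alveolar pressure.
Equation of motion (constant flow): PIP = Vt/C + R·V̇ + PEEP.
Vt/C = PIP − R·V̇ − PEEP = 28.7 − 9.0×0.6 − 6 = 28.7 − 5.4 − 6 = 17.3 cmH2O.
C = Vt / 17.3 = 415 / 17.3 = 23.988 mL/cmH2O.

24.0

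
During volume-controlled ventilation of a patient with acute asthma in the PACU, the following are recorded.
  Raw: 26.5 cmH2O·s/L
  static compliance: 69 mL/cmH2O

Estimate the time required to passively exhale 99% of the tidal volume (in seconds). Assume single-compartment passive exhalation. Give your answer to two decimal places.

τ = R × C = 26.5 × 69 mL/cmH2O = 26.5 × 0.069 L/cmH2O = 1.829 s.
Exhaled fraction f = 1 − e^(−t/τ) → t = −τ·ln(1 − f) = −1.829·ln(0.01) = 8.423 s.

8.42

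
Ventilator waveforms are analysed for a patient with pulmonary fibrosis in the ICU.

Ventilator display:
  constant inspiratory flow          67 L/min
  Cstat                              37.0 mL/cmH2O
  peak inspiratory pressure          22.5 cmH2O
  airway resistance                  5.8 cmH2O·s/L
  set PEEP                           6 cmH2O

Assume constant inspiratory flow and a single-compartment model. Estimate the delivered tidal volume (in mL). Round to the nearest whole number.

371

Flow: 67 L/min ÷ 60 = 1.1167 L/s.
Equation of motion (constant flow): PIP = Vt/C + R·V̇ + PEEP.
Vt/C = PIP − R·V̇ − PEEP = 22.5 − 6.477 − 6 = 10.023 cmH2O.
Vt = C × 10.023 = 37.0 × 10.023 = 370.85 mL.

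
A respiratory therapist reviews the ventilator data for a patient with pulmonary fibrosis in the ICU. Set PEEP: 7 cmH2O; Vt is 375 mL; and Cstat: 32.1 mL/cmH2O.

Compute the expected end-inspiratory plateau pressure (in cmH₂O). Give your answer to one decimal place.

Pplat = PEEP + Vt / Cstat = 7 + 375 / 32.1 = 7 + 11.682 = 18.682 cmH2O.

18.7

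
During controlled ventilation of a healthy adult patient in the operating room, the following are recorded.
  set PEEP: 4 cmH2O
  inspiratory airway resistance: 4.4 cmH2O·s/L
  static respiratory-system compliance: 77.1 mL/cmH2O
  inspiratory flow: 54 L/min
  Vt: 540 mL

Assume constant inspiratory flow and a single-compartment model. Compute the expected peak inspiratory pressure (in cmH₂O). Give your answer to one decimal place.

15.0

Flow: 54 L/min ÷ 60 = 0.9 L/s.
Equation of motion (constant flow): PIP = Vt/C + R·V̇ + PEEP.
PIP = 540/77.1 + 4.4×0.9 + 4 = 7.004 + 3.96 + 4 = 14.964 cmH2O.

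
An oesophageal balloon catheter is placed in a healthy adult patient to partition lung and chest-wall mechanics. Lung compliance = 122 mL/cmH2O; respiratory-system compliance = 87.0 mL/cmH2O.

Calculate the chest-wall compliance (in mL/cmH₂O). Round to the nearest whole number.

303

1/Ccw = 1/Crs − 1/CL.
1/Ccw = 1/87.0 − 1/122 = 0.003298.
Ccw = 303.21 mL/cmH2O.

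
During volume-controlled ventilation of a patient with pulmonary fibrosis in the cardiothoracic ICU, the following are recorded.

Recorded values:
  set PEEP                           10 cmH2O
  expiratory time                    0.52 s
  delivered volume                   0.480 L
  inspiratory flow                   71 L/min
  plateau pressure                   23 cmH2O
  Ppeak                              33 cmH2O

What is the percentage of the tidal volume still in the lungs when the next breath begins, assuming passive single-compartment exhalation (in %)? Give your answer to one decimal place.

Flow: 71 L/min ÷ 60 = 1.1833 L/s.
R = (PIP − Pplat)/V̇ = (33 − 23) / 1.1833 = 10.0/1.1833 = 8.451 cmH2O·s/L.
C = Vt/(Pplat − PEEP) = 480.0 / (23 − 10) = 480.0/13.0 = 36.923 mL/cmH2O.
τ = R × C = 8.451 × 0.03692 L/cmH2O = 0.312 s.
Fraction remaining at end-expiration = e^(−Te/τ) = e^(−0.52/0.312) = 0.1889 → 18.89%.

18.9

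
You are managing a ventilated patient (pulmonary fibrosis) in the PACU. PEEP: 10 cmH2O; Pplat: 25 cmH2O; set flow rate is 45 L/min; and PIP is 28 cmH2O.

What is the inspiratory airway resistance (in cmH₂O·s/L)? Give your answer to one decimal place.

4.0

Flow: 45 L/min ÷ 60 = 0.75 L/s.
Raw = (PIP − Pplat) / flow = (28 − 25) / 0.75 = 3.0 / 0.75 = 4.0 cmH2O·s/L.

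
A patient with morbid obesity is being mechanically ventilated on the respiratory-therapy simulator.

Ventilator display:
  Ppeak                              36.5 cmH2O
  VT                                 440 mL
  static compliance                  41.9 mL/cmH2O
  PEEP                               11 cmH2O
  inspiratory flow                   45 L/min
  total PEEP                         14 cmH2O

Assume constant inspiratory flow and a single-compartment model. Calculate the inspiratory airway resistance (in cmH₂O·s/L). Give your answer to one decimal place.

16.0

Flow: 45 L/min ÷ 60 = 0.75 L/s.
Total PEEP = 14 cmH2O (set 11 + intrinsic 3); this is the baseline alveolar pressure.
Equation of motion (constant flow): PIP = Vt/C + R·V̇ + PEEP.
R·V̇ = PIP − Vt/C − PEEP = 36.5 − 440/41.9 − 14 = 36.5 − 10.501 − 14 = 11.999 cmH2O.
R = 11.999 / 0.75 = 15.999 cmH2O·s/L.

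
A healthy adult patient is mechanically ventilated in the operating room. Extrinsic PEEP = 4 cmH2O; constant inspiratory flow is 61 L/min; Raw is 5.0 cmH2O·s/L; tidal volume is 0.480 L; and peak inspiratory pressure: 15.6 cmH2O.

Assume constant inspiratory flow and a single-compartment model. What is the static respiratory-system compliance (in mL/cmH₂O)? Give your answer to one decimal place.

Flow: 61 L/min ÷ 60 = 1.0167 L/s.
Equation of motion (constant flow): PIP = Vt/C + R·V̇ + PEEP.
Vt/C = PIP − R·V̇ − PEEP = 15.6 − 5.0×1.0167 − 4 = 15.6 − 5.084 − 4 = 6.516 cmH2O.
C = Vt / 6.516 = 480 / 6.516 = 73.665 mL/cmH2O.

73.7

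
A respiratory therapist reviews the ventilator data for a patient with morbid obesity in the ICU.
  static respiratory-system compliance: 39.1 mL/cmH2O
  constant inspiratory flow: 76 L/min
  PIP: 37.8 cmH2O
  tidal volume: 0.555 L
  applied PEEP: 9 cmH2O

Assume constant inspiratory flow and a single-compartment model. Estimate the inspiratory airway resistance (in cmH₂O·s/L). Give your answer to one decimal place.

Flow: 76 L/min ÷ 60 = 1.2667 L/s.
Equation of motion (constant flow): PIP = Vt/C + R·V̇ + PEEP.
R·V̇ = PIP − Vt/C − PEEP = 37.8 − 555/39.1 − 9 = 37.8 − 14.194 − 9 = 14.606 cmH2O.
R = 14.606 / 1.2667 = 11.531 cmH2O·s/L.

11.5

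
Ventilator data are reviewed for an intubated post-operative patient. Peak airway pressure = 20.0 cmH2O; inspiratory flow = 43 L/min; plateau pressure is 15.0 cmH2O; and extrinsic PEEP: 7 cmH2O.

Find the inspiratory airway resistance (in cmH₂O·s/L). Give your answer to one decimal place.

Flow: 43 L/min ÷ 60 = 0.7167 L/s.
Raw = (PIP − Pplat) / flow = (20.0 − 15.0) / 0.7167 = 5.0 / 0.7167 = 6.976 cmH2O·s/L.

7.0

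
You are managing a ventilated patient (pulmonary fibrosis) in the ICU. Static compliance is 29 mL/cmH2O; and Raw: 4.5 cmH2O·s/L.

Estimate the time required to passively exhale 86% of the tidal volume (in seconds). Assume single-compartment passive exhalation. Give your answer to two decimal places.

0.26

τ = R × C = 4.5 × 29 mL/cmH2O = 4.5 × 0.029 L/cmH2O = 0.1305 s.
Exhaled fraction f = 1 − e^(−t/τ) → t = −τ·ln(1 − f) = −0.1305·ln(0.14) = 0.2566 s.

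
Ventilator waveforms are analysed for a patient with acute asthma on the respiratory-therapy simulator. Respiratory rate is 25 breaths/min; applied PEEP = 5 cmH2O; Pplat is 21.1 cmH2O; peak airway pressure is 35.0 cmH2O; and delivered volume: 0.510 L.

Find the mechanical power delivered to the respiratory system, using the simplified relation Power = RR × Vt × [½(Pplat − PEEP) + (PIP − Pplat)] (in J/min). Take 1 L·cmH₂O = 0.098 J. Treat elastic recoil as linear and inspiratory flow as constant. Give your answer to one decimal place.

Per-breath work = Vt × [½(Pplat−PEEP) + (PIP−Pplat)] = 0.510 × [0.5×16.1 + 13.9] = 0.510 × 21.95 = 11.195 L·cmH2O.
Power = 25 × 11.195 = 279.88 L·cmH2O/min.
× 0.098 J/(L·cmH2O) → 27.428 J/min.

27.4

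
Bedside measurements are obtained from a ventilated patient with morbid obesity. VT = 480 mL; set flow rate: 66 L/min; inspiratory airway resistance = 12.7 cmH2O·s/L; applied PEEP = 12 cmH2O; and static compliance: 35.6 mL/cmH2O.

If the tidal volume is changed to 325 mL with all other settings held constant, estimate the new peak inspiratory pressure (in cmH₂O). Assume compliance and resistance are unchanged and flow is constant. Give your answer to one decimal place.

35.1

Flow: 66 L/min ÷ 60 = 1.1 L/s.
PIP = Vt/C + R·V̇ + PEEP (constant-flow equation of motion).
Only the elastic term changes: ΔPIP = ΔVt / C = (325 − 480) / 35.6 = -4.354 cmH2O.
Original PIP = 480/35.6 + 12.7×1.1 + 12 = 39.453 cmH2O; new PIP = 39.453 + (-4.354) = 35.099 cmH2O.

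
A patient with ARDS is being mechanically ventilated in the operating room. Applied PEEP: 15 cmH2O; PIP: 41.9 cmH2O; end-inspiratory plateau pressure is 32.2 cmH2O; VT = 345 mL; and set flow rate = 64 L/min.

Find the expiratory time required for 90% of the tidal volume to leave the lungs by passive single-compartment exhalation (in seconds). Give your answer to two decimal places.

Flow: 64 L/min ÷ 60 = 1.0667 L/s.
R = (PIP − Pplat)/V̇ = (41.9 − 32.2) / 1.0667 = 9.7/1.0667 = 9.093 cmH2O·s/L.
C = Vt/(Pplat − PEEP) = 345.0 / (32.2 − 15) = 345.0/17.2 = 20.058 mL/cmH2O.
τ = R × C = 9.093 × 0.02006 L/cmH2O = 0.1824 s.
t = −τ·ln(1 − 0.90) = −0.1824·ln(0.1) = 0.42 s.

0.42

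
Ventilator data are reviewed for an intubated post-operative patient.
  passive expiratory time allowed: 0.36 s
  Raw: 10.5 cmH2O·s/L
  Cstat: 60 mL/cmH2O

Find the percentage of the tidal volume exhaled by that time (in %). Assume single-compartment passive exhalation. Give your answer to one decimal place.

τ = R × C = 10.5 × 60 mL/cmH2O = 10.5 × 0.060 L/cmH2O = 0.63 s.
Passive exhalation: V(t)/V₀ = e^(−t/τ) = e^(−0.36/0.63) = 0.5647.
Fraction exhaled = 1 − 0.5647 = 0.4353 → 43.53%.

43.5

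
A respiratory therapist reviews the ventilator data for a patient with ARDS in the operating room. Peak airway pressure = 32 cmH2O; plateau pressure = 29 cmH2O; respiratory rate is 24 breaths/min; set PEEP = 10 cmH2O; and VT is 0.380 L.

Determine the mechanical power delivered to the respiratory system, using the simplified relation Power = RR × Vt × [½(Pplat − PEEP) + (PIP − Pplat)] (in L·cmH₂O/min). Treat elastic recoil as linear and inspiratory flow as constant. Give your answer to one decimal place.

Per-breath work = Vt × [½(Pplat−PEEP) + (PIP−Pplat)] = 0.380 × [0.5×19.0 + 3.0] = 0.380 × 12.5 = 4.75 L·cmH2O.
Power = 24 × 4.75 = 114.0 L·cmH2O/min.

114.0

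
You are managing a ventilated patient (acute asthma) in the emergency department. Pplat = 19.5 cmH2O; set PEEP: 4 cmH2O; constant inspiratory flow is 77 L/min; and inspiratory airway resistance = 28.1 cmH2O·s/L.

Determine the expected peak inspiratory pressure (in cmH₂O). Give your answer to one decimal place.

55.6

Flow: 77 L/min ÷ 60 = 1.2833 L/s.
PIP = Pplat + Raw × flow = 19.5 + 28.1 × 1.2833 = 19.5 + 36.061 = 55.561 cmH2O.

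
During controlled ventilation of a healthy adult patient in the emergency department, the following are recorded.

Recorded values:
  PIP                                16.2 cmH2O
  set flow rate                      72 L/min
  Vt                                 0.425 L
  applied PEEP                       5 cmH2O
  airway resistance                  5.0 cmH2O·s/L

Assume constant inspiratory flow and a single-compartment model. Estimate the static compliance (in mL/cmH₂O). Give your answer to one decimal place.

81.7

Flow: 72 L/min ÷ 60 = 1.2 L/s.
Equation of motion (constant flow): PIP = Vt/C + R·V̇ + PEEP.
Vt/C = PIP − R·V̇ − PEEP = 16.2 − 5.0×1.2 − 5 = 16.2 − 6.0 − 5 = 5.2 cmH2O.
C = Vt / 5.2 = 425 / 5.2 = 81.731 mL/cmH2O.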